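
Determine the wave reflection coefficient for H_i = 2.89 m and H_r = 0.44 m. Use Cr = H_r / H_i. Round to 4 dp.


Cr = H_r / H_i
Cr = 0.44 / 2.89
Cr = 0.1522

0.1522


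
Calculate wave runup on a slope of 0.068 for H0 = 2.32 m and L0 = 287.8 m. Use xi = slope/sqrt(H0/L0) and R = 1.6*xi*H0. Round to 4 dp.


xi = slope / sqrt(H0/L0)
H0/L0 = 2.32/287.8 = 0.008061
sqrt(0.008061) = 0.089784
xi = 0.068 / 0.089784 = 0.757374
R = 1.6 * xi * H0 = 1.6 * 0.757374 * 2.32
R = 2.8114 m

2.8114


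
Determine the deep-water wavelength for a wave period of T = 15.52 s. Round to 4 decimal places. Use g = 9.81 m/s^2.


L0 = g * T^2 / (2 * pi)
L0 = 9.81 * 15.52^2 / (2 * pi)
L0 = 9.81 * 240.8704 / 6.28319
L0 = 2362.9386 / 6.28319
L0 = 376.0734 m

376.0734


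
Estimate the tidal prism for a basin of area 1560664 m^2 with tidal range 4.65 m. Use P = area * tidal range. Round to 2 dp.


Tidal prism = Area * Tidal range
P = 1560664 * 4.65
P = 7257087.60 m^3

7257087.60


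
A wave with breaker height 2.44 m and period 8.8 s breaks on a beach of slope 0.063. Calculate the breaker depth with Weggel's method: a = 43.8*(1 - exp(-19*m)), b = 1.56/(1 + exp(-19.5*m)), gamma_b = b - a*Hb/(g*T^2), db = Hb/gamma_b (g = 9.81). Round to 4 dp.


a = 43.8 * (1 - exp(-19 * m))
exp(-19 * 0.063) = exp(-1.1970) = 0.302099
a = 43.8 * (1 - 0.302099) = 30.568057
b = 1.56 / (1 + exp(-19.5 * m))
exp(-19.5 * 0.063) = exp(-1.2285) = 0.292731
b = 1.56 / (1 + 0.292731) = 1.206747
Hb / (g * T^2) = 2.44 / (9.81 * 8.8^2) = 2.44 / 759.6864 = 0.00321185
gamma_b = b - a * Hb/(g*T^2) = 1.206747 - 30.568057 * 0.00321185 = 1.108567
db = Hb / gamma_b = 2.44 / 1.108567
db = 2.2010 m

2.2010


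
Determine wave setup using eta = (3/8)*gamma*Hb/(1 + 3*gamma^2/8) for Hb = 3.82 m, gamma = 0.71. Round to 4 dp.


eta = (3/8) * gamma * Hb / (1 + 3*gamma^2/8)
Numerator = (3/8) * 0.71 * 3.82 = 1.017075
Denominator = 1 + 3*0.71^2/8 = 1 + 0.189038 = 1.189038
eta = 1.017075 / 1.189038
eta = 0.8554 m

0.8554


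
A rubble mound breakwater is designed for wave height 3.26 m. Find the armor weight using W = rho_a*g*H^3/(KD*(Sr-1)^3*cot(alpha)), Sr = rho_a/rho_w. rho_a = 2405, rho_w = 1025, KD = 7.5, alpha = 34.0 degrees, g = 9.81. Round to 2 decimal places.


Sr = rho_a / rho_w = 2405 / 1025 = 2.346341
(Sr - 1) = 1.346341
(Sr - 1)^3 = 2.440426
cot(34.0) = 1 / tan(34.0) = 1 / 0.674509 = 1.482561
Numerator = 2405 * 9.81 * 3.26^3 = 817404.2441
Denominator = 7.5 * 2.440426 * 1.482561 = 27.135604
W = 817404.2441 / 27.135604
W = 30122.94 N

30122.94


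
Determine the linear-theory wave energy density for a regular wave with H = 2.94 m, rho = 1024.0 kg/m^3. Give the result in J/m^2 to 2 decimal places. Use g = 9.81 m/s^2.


E = (1/8) * rho * g * H^2
E = (1/8) * 1024.0 * 9.81 * 2.94^2
E = 0.125 * 1024.0 * 9.81 * 8.6436
E = 10853.60 J/m^2

10853.60


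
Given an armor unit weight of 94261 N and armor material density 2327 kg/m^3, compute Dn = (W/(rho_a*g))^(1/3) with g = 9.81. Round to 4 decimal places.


V = W / (rho_a * g)
V = 94261 / (2327 * 9.81)
V = 94261 / 22827.87
V = 4.129207 m^3
Dn = V^(1/3) = 4.129207^(1/3)
Dn = 1.6043 m

1.6043


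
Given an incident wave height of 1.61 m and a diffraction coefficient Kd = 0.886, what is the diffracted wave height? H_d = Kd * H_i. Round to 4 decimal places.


H_d = Kd * H_i
H_d = 0.886 * 1.61
H_d = 1.4265 m

1.4265


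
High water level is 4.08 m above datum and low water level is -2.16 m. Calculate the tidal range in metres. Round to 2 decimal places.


Tidal range = High water - Low water
Tidal range = 4.08 - (-2.16)
Tidal range = 6.24 m

6.24


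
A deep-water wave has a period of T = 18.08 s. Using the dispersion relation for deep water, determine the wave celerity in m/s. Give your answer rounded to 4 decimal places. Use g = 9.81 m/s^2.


We use the deep-water celerity formula:
C = g * T / (2 * pi)
C = 9.81 * 18.08 / (2 * 3.14159...)
C = 177.364800 / 6.283185
C = 28.2285 m/s

28.2285


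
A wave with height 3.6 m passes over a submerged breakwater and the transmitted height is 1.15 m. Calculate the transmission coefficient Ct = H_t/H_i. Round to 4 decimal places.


Ct = H_t / H_i
Ct = 1.15 / 3.6
Ct = 0.3194

0.3194


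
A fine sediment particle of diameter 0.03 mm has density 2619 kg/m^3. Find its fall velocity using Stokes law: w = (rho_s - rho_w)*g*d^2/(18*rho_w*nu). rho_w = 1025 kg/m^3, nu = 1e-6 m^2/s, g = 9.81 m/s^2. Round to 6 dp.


w = (rho_s - rho_w) * g * d^2 / (18 * rho_w * nu)
d = 0.03 mm = 0.000030 m
rho_s - rho_w = 2619 - 1025 = 1594
Numerator = 1594 * 9.81 * (0.000030)^2 = 0.000014073426
Denominator = 18 * 1025 * 1e-6 = 0.018450
w = 0.000763 m/s

0.000763


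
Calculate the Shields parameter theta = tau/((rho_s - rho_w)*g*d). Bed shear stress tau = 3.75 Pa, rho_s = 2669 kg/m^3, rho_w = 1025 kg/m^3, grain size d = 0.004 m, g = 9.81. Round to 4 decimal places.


theta = tau / ((rho_s - rho_w) * g * d)
rho_s - rho_w = 2669 - 1025 = 1644
Denominator = 1644 * 9.81 * 0.004 = 64.510560
theta = 3.75 / 64.510560
theta = 0.0581

0.0581


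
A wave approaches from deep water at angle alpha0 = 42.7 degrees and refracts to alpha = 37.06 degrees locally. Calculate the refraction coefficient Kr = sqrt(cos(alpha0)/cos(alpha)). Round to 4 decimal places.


Kr = sqrt(cos(alpha0) / cos(alpha))
cos(42.7) = 0.734915
cos(37.06) = 0.798005
Kr = sqrt(0.734915 / 0.798005)
Kr = sqrt(0.920940)
Kr = 0.9597

0.9597


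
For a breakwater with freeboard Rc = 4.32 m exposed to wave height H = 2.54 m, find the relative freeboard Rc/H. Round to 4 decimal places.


Relative freeboard = Rc / H
= 4.32 / 2.54
= 1.7008

1.7008


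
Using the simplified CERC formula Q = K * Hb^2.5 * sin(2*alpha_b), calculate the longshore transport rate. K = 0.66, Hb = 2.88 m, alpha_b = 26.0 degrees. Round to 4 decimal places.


Q = K * Hb^2.5 * sin(2 * alpha_b)
Hb^2.5 = 2.88^2.5 = 14.076064
sin(2 * 26.0) = sin(52.0) = 0.788011
Q = 0.66 * 14.076064 * 0.788011
Q = 7.3208 m^3/s

7.3208


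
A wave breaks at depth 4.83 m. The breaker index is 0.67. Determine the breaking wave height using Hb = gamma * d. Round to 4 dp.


Hb = gamma * d
Hb = 0.67 * 4.83
Hb = 3.2361 m

3.2361


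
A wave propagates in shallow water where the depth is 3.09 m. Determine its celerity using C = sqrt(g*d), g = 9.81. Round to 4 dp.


Using the shallow-water approximation:
C = sqrt(g * d) = sqrt(9.81 * 3.09)
C = sqrt(30.3129)
C = 5.5057 m/s

5.5057


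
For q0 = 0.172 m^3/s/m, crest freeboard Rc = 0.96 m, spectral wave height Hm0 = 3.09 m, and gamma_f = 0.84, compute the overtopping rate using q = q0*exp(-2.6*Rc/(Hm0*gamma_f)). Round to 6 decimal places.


q = q0 * exp(-2.6 * Rc / (Hm0 * gamma_f))
Exponent = -2.6 * 0.96 / (3.09 * 0.84)
= -2.6 * 0.96 / 2.5956
= -0.961627
exp(-0.961627) = 0.382270
q = 0.172 * 0.382270
q = 0.065750 m^3/s/m

0.065750


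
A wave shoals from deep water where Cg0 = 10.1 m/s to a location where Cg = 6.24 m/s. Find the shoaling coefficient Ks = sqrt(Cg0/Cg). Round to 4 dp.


Ks = sqrt(Cg0 / Cg)
Ks = sqrt(10.1 / 6.24)
Ks = sqrt(1.6186)
Ks = 1.2722

1.2722


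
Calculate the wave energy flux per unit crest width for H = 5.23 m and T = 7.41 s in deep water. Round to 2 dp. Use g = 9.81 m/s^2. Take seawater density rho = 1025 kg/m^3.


P = rho * g^2 * H^2 * T / (32 * pi)
P = 1025 * 9.81^2 * 5.23^2 * 7.41 / (32 * pi)
P = 1025 * 96.2361 * 27.3529 * 7.41 / 100.53096
P = 198876.57 W/m

198876.57


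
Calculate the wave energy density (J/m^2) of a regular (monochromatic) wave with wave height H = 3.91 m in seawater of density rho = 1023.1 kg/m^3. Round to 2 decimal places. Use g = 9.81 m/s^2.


E = (1/8) * rho * g * H^2
E = (1/8) * 1023.1 * 9.81 * 3.91^2
E = 0.125 * 1023.1 * 9.81 * 15.2881
E = 19180.09 J/m^2

19180.09


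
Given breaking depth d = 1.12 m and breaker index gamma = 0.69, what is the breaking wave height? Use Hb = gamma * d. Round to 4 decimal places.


Hb = gamma * d
Hb = 0.69 * 1.12
Hb = 0.7728 m

0.7728


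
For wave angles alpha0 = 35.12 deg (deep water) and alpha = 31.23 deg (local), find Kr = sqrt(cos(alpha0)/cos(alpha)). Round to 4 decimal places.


Kr = sqrt(cos(alpha0) / cos(alpha))
cos(35.12) = 0.817949
cos(31.23) = 0.855093
Kr = sqrt(0.817949 / 0.855093)
Kr = sqrt(0.956562)
Kr = 0.9780

0.9780


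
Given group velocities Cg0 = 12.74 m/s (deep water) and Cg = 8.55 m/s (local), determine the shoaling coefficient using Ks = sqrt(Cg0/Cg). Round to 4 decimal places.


Ks = sqrt(Cg0 / Cg)
Ks = sqrt(12.74 / 8.55)
Ks = sqrt(1.4901)
Ks = 1.2207

1.2207


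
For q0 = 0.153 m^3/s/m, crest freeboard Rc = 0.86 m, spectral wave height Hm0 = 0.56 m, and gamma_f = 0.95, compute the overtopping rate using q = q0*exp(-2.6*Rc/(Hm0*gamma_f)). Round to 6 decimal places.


q = q0 * exp(-2.6 * Rc / (Hm0 * gamma_f))
Exponent = -2.6 * 0.86 / (0.56 * 0.95)
= -2.6 * 0.86 / 0.5320
= -4.203008
exp(-4.203008) = 0.014951
q = 0.153 * 0.014951
q = 0.002287 m^3/s/m

0.002287


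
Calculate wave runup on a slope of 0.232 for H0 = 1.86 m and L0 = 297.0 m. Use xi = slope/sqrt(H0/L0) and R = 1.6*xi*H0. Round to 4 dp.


xi = slope / sqrt(H0/L0)
H0/L0 = 1.86/297.0 = 0.006263
sqrt(0.006263) = 0.079137
xi = 0.232 / 0.079137 = 2.931634
R = 1.6 * xi * H0 = 1.6 * 2.931634 * 1.86
R = 8.7245 m

8.7245


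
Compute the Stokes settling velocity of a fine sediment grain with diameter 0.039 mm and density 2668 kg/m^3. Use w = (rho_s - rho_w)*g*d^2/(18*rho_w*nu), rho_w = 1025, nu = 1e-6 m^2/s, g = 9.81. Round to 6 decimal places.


w = (rho_s - rho_w) * g * d^2 / (18 * rho_w * nu)
d = 0.039 mm = 0.000039 m
rho_s - rho_w = 2668 - 1025 = 1643
Numerator = 1643 * 9.81 * (0.000039)^2 = 0.000024515219
Denominator = 18 * 1025 * 1e-6 = 0.018450
w = 0.001329 m/s

0.001329


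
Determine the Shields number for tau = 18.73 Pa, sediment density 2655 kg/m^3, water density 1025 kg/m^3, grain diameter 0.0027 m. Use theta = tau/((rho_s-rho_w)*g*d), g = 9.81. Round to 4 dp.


theta = tau / ((rho_s - rho_w) * g * d)
rho_s - rho_w = 2655 - 1025 = 1630
Denominator = 1630 * 9.81 * 0.0027 = 43.173810
theta = 18.73 / 43.173810
theta = 0.4338

0.4338


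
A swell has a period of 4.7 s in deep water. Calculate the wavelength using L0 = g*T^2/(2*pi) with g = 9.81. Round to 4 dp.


L0 = g * T^2 / (2 * pi)
L0 = 9.81 * 4.7^2 / (2 * pi)
L0 = 9.81 * 22.0900 / 6.28319
L0 = 216.7029 / 6.28319
L0 = 34.4893 m

34.4893


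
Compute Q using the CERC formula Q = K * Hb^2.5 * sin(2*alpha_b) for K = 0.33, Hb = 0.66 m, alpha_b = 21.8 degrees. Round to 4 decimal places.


Q = K * Hb^2.5 * sin(2 * alpha_b)
Hb^2.5 = 0.66^2.5 = 0.353883
sin(2 * 21.8) = sin(43.6) = 0.689620
Q = 0.33 * 0.353883 * 0.689620
Q = 0.0805 m^3/s

0.0805


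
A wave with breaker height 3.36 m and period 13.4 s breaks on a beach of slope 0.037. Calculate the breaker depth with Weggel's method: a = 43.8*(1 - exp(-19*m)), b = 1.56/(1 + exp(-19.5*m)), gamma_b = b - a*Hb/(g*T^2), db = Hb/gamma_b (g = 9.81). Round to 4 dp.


a = 43.8 * (1 - exp(-19 * m))
exp(-19 * 0.037) = exp(-0.7030) = 0.495098
a = 43.8 * (1 - 0.495098) = 22.114717
b = 1.56 / (1 + exp(-19.5 * m))
exp(-19.5 * 0.037) = exp(-0.7215) = 0.486023
b = 1.56 / (1 + 0.486023) = 1.049782
Hb / (g * T^2) = 3.36 / (9.81 * 13.4^2) = 3.36 / 1761.4836 = 0.00190748
gamma_b = b - a * Hb/(g*T^2) = 1.049782 - 22.114717 * 0.00190748 = 1.007599
db = Hb / gamma_b = 3.36 / 1.007599
db = 3.3347 m

3.3347


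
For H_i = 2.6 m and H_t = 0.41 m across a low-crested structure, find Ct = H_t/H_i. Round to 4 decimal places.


Ct = H_t / H_i
Ct = 0.41 / 2.6
Ct = 0.1577

0.1577


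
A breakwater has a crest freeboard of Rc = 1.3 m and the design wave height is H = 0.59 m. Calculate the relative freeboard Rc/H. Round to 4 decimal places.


Relative freeboard = Rc / H
= 1.3 / 0.59
= 2.2034

2.2034


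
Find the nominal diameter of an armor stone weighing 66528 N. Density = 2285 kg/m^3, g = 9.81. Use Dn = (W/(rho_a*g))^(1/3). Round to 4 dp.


V = W / (rho_a * g)
V = 66528 / (2285 * 9.81)
V = 66528 / 22415.85
V = 2.967900 m^3
Dn = V^(1/3) = 2.967900^(1/3)
Dn = 1.4371 m

1.4371


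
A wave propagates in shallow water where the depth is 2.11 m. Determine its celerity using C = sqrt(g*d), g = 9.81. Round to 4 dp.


Using the shallow-water approximation:
C = sqrt(g * d) = sqrt(9.81 * 2.11)
C = sqrt(20.6991)
C = 4.5496 m/s

4.5496


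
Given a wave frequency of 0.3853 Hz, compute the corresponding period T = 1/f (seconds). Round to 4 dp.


T = 1 / f
T = 1 / 0.3853
T = 2.5954 s

2.5954


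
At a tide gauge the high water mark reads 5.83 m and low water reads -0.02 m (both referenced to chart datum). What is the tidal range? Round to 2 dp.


Tidal range = High water - Low water
Tidal range = 5.83 - (-0.02)
Tidal range = 5.85 m

5.85


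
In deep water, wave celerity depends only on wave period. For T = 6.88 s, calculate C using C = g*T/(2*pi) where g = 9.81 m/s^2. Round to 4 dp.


We use the deep-water celerity formula:
C = g * T / (2 * pi)
C = 9.81 * 6.88 / (2 * 3.14159...)
C = 67.492800 / 6.283185
C = 10.7418 m/s

10.7418


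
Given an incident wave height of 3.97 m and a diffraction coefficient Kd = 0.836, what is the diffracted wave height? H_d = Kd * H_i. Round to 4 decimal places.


H_d = Kd * H_i
H_d = 0.836 * 3.97
H_d = 3.3189 m

3.3189


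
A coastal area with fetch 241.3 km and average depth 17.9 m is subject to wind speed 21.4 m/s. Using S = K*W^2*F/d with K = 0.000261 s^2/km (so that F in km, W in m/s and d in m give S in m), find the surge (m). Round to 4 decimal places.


S = K * W^2 * F / d
W^2 = 21.4^2 = 457.96
S = 0.000261 * 457.96 * 241.3 / 17.9
Numerator = 0.000261 * 457.96 * 241.3 = 28.842000
S = 28.842000 / 17.9 = 1.6113 m

1.6113


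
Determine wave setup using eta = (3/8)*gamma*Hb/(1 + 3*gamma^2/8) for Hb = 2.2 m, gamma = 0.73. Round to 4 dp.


eta = (3/8) * gamma * Hb / (1 + 3*gamma^2/8)
Numerator = (3/8) * 0.73 * 2.2 = 0.602250
Denominator = 1 + 3*0.73^2/8 = 1 + 0.199838 = 1.199838
eta = 0.602250 / 1.199838
eta = 0.5019 m

0.5019


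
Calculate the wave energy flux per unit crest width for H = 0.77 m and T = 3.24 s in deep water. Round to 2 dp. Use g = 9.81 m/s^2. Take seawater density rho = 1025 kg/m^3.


P = rho * g^2 * H^2 * T / (32 * pi)
P = 1025 * 9.81^2 * 0.77^2 * 3.24 / (32 * pi)
P = 1025 * 96.2361 * 0.5929 * 3.24 / 100.53096
P = 1884.90 W/m

1884.90


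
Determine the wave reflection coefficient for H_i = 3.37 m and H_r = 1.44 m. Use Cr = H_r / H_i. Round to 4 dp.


Cr = H_r / H_i
Cr = 1.44 / 3.37
Cr = 0.4273

0.4273


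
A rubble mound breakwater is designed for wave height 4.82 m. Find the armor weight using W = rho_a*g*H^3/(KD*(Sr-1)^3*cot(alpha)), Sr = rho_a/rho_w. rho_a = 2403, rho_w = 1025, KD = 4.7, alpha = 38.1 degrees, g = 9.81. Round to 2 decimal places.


Sr = rho_a / rho_w = 2403 / 1025 = 2.344390
(Sr - 1) = 1.344390
(Sr - 1)^3 = 2.429831
cot(38.1) = 1 / tan(38.1) = 1 / 0.784100 = 1.275347
Numerator = 2403 * 9.81 * 4.82^3 = 2639756.6517
Denominator = 4.7 * 2.429831 * 1.275347 = 14.564728
W = 2639756.6517 / 14.564728
W = 181243.12 N

181243.12


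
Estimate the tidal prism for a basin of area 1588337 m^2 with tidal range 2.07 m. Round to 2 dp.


Tidal prism = Area * Tidal range
P = 1588337 * 2.07
P = 3287857.59 m^3

3287857.59


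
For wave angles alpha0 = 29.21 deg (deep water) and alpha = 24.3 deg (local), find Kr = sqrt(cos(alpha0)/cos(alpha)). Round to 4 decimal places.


Kr = sqrt(cos(alpha0) / cos(alpha))
cos(29.21) = 0.872837
cos(24.3) = 0.911403
Kr = sqrt(0.872837 / 0.911403)
Kr = sqrt(0.957685)
Kr = 0.9786

0.9786


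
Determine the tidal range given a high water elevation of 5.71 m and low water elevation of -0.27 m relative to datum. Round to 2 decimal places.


Tidal range = High water - Low water
Tidal range = 5.71 - (-0.27)
Tidal range = 5.98 m

5.98


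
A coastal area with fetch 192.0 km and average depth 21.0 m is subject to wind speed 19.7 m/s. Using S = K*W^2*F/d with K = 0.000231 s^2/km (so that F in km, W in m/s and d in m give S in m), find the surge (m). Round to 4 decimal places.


S = K * W^2 * F / d
W^2 = 19.7^2 = 388.09
S = 0.000231 * 388.09 * 192.0 / 21.0
Numerator = 0.000231 * 388.09 * 192.0 = 17.212568
S = 17.212568 / 21.0 = 0.8196 m

0.8196


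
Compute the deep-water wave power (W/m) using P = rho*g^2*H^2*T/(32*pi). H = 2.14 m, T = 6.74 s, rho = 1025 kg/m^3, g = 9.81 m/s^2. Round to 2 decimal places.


P = rho * g^2 * H^2 * T / (32 * pi)
P = 1025 * 9.81^2 * 2.14^2 * 6.74 / (32 * pi)
P = 1025 * 96.2361 * 4.5796 * 6.74 / 100.53096
P = 30286.53 W/m

30286.53


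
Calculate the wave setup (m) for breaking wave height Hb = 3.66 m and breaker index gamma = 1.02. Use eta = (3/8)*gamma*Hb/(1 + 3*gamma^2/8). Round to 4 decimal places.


eta = (3/8) * gamma * Hb / (1 + 3*gamma^2/8)
Numerator = (3/8) * 1.02 * 3.66 = 1.399950
Denominator = 1 + 3*1.02^2/8 = 1 + 0.390150 = 1.390150
eta = 1.399950 / 1.390150
eta = 1.0070 m

1.0070


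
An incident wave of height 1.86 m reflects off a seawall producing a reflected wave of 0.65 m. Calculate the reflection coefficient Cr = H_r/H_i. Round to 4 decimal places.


Cr = H_r / H_i
Cr = 0.65 / 1.86
Cr = 0.3495

0.3495


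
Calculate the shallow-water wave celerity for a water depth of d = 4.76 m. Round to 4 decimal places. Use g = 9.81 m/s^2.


Using the shallow-water approximation:
C = sqrt(g * d) = sqrt(9.81 * 4.76)
C = sqrt(46.6956)
C = 6.8334 m/s

6.8334


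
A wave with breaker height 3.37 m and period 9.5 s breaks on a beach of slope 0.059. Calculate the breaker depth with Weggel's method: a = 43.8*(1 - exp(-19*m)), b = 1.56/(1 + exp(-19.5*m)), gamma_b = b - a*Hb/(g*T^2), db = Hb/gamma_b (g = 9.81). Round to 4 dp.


a = 43.8 * (1 - exp(-19 * m))
exp(-19 * 0.059) = exp(-1.1210) = 0.325954
a = 43.8 * (1 - 0.325954) = 29.523229
b = 1.56 / (1 + exp(-19.5 * m))
exp(-19.5 * 0.059) = exp(-1.1505) = 0.316478
b = 1.56 / (1 + 0.316478) = 1.184979
Hb / (g * T^2) = 3.37 / (9.81 * 9.5^2) = 3.37 / 885.3525 = 0.00380639
gamma_b = b - a * Hb/(g*T^2) = 1.184979 - 29.523229 * 0.00380639 = 1.072602
db = Hb / gamma_b = 3.37 / 1.072602
db = 3.1419 m

3.1419


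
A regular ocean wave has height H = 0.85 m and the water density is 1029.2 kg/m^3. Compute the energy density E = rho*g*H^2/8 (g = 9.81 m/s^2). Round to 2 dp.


E = (1/8) * rho * g * H^2
E = (1/8) * 1029.2 * 9.81 * 0.85^2
E = 0.125 * 1029.2 * 9.81 * 0.7225
E = 911.84 J/m^2

911.84


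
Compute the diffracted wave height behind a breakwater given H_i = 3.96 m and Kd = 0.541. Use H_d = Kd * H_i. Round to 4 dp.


H_d = Kd * H_i
H_d = 0.541 * 3.96
H_d = 2.1424 m

2.1424


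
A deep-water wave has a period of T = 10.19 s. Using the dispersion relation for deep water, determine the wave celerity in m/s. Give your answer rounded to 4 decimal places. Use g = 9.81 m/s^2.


We use the deep-water celerity formula:
C = g * T / (2 * pi)
C = 9.81 * 10.19 / (2 * 3.14159...)
C = 99.963900 / 6.283185
C = 15.9097 m/s

15.9097


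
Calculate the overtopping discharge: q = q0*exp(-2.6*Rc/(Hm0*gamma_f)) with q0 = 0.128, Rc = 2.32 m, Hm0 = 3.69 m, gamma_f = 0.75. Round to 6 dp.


q = q0 * exp(-2.6 * Rc / (Hm0 * gamma_f))
Exponent = -2.6 * 2.32 / (3.69 * 0.75)
= -2.6 * 2.32 / 2.7675
= -2.179584
exp(-2.179584) = 0.113089
q = 0.128 * 0.113089
q = 0.014475 m^3/s/m

0.014475


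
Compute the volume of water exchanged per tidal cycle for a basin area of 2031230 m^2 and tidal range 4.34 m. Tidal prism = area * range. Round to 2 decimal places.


Tidal prism = Area * Tidal range
P = 2031230 * 4.34
P = 8815538.20 m^3

8815538.20


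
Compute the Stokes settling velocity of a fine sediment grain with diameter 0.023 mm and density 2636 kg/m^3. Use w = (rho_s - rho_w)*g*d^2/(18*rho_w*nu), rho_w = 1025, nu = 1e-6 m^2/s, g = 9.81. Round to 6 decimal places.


w = (rho_s - rho_w) * g * d^2 / (18 * rho_w * nu)
d = 0.023 mm = 0.000023 m
rho_s - rho_w = 2636 - 1025 = 1611
Numerator = 1611 * 9.81 * (0.000023)^2 = 0.000008360268
Denominator = 18 * 1025 * 1e-6 = 0.018450
w = 0.000453 m/s

0.000453


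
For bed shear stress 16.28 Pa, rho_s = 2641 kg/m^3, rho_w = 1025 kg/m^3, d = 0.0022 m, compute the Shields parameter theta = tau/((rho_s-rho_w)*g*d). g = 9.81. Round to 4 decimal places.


theta = tau / ((rho_s - rho_w) * g * d)
rho_s - rho_w = 2641 - 1025 = 1616
Denominator = 1616 * 9.81 * 0.0022 = 34.876512
theta = 16.28 / 34.876512
theta = 0.4668

0.4668


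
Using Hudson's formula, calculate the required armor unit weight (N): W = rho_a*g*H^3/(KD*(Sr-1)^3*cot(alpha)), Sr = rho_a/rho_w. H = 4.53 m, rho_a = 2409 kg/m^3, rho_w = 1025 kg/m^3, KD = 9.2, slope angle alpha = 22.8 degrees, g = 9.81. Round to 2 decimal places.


Sr = rho_a / rho_w = 2409 / 1025 = 2.350244
(Sr - 1) = 1.350244
(Sr - 1)^3 = 2.461709
cot(22.8) = 1 / tan(22.8) = 1 / 0.420361 = 2.378906
Numerator = 2409 * 9.81 * 4.53^3 = 2196850.0452
Denominator = 9.2 * 2.461709 * 2.378906 = 53.876799
W = 2196850.0452 / 53.876799
W = 40775.44 N

40775.44


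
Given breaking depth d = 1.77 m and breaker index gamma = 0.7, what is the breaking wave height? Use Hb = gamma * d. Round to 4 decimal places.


Hb = gamma * d
Hb = 0.7 * 1.77
Hb = 1.2390 m

1.2390


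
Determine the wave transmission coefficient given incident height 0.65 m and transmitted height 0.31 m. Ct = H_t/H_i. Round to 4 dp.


Ct = H_t / H_i
Ct = 0.31 / 0.65
Ct = 0.4769

0.4769


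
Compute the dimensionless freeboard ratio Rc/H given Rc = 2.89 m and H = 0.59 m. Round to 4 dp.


Relative freeboard = Rc / H
= 2.89 / 0.59
= 4.8983

4.8983


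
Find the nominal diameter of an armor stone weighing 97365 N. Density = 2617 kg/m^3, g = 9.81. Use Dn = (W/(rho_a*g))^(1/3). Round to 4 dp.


V = W / (rho_a * g)
V = 97365 / (2617 * 9.81)
V = 97365 / 25672.77
V = 3.792540 m^3
Dn = V^(1/3) = 3.792540^(1/3)
Dn = 1.5595 m

1.5595


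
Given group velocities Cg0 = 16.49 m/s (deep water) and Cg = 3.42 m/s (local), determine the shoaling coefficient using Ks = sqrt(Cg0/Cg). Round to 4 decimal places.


Ks = sqrt(Cg0 / Cg)
Ks = sqrt(16.49 / 3.42)
Ks = sqrt(4.8216)
Ks = 2.1958

2.1958


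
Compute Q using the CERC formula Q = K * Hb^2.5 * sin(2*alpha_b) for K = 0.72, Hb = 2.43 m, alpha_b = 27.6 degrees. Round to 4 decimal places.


Q = K * Hb^2.5 * sin(2 * alpha_b)
Hb^2.5 = 2.43^2.5 = 9.204828
sin(2 * 27.6) = sin(55.2) = 0.821149
Q = 0.72 * 9.204828 * 0.821149
Q = 5.4421 m^3/s

5.4421


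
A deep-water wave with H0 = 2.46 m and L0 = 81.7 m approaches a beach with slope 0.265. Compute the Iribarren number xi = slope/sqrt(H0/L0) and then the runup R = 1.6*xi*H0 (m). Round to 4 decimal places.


xi = slope / sqrt(H0/L0)
H0/L0 = 2.46/81.7 = 0.030110
sqrt(0.030110) = 0.173523
xi = 0.265 / 0.173523 = 1.527177
R = 1.6 * xi * H0 = 1.6 * 1.527177 * 2.46
R = 6.0110 m

6.0110


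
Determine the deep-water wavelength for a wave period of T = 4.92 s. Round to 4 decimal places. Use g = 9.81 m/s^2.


L0 = g * T^2 / (2 * pi)
L0 = 9.81 * 4.92^2 / (2 * pi)
L0 = 9.81 * 24.2064 / 6.28319
L0 = 237.4648 / 6.28319
L0 = 37.7937 m

37.7937


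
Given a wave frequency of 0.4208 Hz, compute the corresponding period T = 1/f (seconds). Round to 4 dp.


T = 1 / f
T = 1 / 0.4208
T = 2.3764 s

2.3764


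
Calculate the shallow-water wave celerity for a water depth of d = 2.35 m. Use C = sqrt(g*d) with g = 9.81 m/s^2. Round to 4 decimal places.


Using the shallow-water approximation:
C = sqrt(g * d) = sqrt(9.81 * 2.35)
C = sqrt(23.0535)
C = 4.8014 m/s

4.8014


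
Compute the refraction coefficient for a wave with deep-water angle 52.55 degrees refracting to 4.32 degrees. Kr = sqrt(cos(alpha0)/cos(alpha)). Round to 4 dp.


Kr = sqrt(cos(alpha0) / cos(alpha))
cos(52.55) = 0.608069
cos(4.32) = 0.997159
Kr = sqrt(0.608069 / 0.997159)
Kr = sqrt(0.609801)
Kr = 0.7809

0.7809


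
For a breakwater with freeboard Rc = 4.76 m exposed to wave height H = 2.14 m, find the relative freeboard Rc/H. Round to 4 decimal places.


Relative freeboard = Rc / H
= 4.76 / 2.14
= 2.2243

2.2243


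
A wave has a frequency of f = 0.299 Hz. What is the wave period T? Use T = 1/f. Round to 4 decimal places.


T = 1 / f
T = 1 / 0.299
T = 3.3445 s

3.3445


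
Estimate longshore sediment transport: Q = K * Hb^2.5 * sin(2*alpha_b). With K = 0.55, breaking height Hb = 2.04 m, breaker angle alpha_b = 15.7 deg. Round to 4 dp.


Q = K * Hb^2.5 * sin(2 * alpha_b)
Hb^2.5 = 2.04^2.5 = 5.943954
sin(2 * 15.7) = sin(31.4) = 0.521010
Q = 0.55 * 5.943954 * 0.521010
Q = 1.7033 m^3/s

1.7033


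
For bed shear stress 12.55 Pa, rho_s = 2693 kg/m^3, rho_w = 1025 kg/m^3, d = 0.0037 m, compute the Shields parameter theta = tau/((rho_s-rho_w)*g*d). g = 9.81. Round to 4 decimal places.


theta = tau / ((rho_s - rho_w) * g * d)
rho_s - rho_w = 2693 - 1025 = 1668
Denominator = 1668 * 9.81 * 0.0037 = 60.543396
theta = 12.55 / 60.543396
theta = 0.2073

0.2073


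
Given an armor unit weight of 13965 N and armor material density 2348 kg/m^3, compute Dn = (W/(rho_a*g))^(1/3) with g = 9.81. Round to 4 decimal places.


V = W / (rho_a * g)
V = 13965 / (2348 * 9.81)
V = 13965 / 23033.88
V = 0.606281 m^3
Dn = V^(1/3) = 0.606281^(1/3)
Dn = 0.8464 m

0.8464


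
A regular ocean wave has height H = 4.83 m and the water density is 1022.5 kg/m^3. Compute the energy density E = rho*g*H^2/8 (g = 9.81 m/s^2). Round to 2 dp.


E = (1/8) * rho * g * H^2
E = (1/8) * 1022.5 * 9.81 * 4.83^2
E = 0.125 * 1022.5 * 9.81 * 23.3289
E = 29250.72 J/m^2

29250.72


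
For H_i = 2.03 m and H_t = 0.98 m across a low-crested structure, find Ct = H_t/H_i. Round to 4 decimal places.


Ct = H_t / H_i
Ct = 0.98 / 2.03
Ct = 0.4828

0.4828


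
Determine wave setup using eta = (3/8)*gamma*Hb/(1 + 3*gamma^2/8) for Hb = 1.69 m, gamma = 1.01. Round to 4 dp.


eta = (3/8) * gamma * Hb / (1 + 3*gamma^2/8)
Numerator = (3/8) * 1.01 * 1.69 = 0.640088
Denominator = 1 + 3*1.01^2/8 = 1 + 0.382538 = 1.382538
eta = 0.640088 / 1.382538
eta = 0.4630 m

0.4630


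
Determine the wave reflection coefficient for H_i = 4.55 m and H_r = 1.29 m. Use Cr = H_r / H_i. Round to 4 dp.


Cr = H_r / H_i
Cr = 1.29 / 4.55
Cr = 0.2835

0.2835


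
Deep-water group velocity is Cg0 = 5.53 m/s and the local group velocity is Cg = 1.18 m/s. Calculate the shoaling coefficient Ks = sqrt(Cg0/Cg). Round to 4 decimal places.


Ks = sqrt(Cg0 / Cg)
Ks = sqrt(5.53 / 1.18)
Ks = sqrt(4.6864)
Ks = 2.1648

2.1648


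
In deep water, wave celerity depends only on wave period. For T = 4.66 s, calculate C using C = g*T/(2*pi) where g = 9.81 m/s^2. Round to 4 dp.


We use the deep-water celerity formula:
C = g * T / (2 * pi)
C = 9.81 * 4.66 / (2 * 3.14159...)
C = 45.714600 / 6.283185
C = 7.2757 m/s

7.2757


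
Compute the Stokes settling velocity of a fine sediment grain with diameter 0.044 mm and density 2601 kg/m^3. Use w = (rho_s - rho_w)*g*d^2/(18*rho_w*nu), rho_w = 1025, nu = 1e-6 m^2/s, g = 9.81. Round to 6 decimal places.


w = (rho_s - rho_w) * g * d^2 / (18 * rho_w * nu)
d = 0.044 mm = 0.000044 m
rho_s - rho_w = 2601 - 1025 = 1576
Numerator = 1576 * 9.81 * (0.000044)^2 = 0.000029931644
Denominator = 18 * 1025 * 1e-6 = 0.018450
w = 0.001622 m/s

0.001622


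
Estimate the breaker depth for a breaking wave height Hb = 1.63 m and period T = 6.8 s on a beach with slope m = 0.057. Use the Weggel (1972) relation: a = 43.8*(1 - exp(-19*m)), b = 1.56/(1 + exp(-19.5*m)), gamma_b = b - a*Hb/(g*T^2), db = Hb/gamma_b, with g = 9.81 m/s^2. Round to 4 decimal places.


a = 43.8 * (1 - exp(-19 * m))
exp(-19 * 0.057) = exp(-1.0830) = 0.338578
a = 43.8 * (1 - 0.338578) = 28.970272
b = 1.56 / (1 + exp(-19.5 * m))
exp(-19.5 * 0.057) = exp(-1.1115) = 0.329065
b = 1.56 / (1 + 0.329065) = 1.173757
Hb / (g * T^2) = 1.63 / (9.81 * 6.8^2) = 1.63 / 453.6144 = 0.00359336
gamma_b = b - a * Hb/(g*T^2) = 1.173757 - 28.970272 * 0.00359336 = 1.069657
db = Hb / gamma_b = 1.63 / 1.069657
db = 1.5239 m

1.5239


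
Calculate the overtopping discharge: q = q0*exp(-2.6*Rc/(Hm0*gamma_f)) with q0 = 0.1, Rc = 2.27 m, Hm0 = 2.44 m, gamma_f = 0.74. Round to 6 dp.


q = q0 * exp(-2.6 * Rc / (Hm0 * gamma_f))
Exponent = -2.6 * 2.27 / (2.44 * 0.74)
= -2.6 * 2.27 / 1.8056
= -3.268720
exp(-3.268720) = 0.038055
q = 0.1 * 0.038055
q = 0.003806 m^3/s/m

0.003806


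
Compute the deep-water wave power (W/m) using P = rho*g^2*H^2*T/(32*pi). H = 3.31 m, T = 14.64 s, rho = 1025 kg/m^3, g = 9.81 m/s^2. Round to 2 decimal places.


P = rho * g^2 * H^2 * T / (32 * pi)
P = 1025 * 9.81^2 * 3.31^2 * 14.64 / (32 * pi)
P = 1025 * 96.2361 * 10.9561 * 14.64 / 100.53096
P = 157383.46 W/m

157383.46


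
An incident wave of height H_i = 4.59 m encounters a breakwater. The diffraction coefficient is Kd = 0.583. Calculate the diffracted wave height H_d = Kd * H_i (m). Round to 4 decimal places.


H_d = Kd * H_i
H_d = 0.583 * 4.59
H_d = 2.6760 m

2.6760


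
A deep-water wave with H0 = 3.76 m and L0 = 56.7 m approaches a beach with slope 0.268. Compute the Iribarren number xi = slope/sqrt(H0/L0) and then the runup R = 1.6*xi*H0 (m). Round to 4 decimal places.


xi = slope / sqrt(H0/L0)
H0/L0 = 3.76/56.7 = 0.066314
sqrt(0.066314) = 0.257515
xi = 0.268 / 0.257515 = 1.040716
R = 1.6 * xi * H0 = 1.6 * 1.040716 * 3.76
R = 6.2609 m

6.2609


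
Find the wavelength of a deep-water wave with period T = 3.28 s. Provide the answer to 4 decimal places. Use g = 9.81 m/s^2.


L0 = g * T^2 / (2 * pi)
L0 = 9.81 * 3.28^2 / (2 * pi)
L0 = 9.81 * 10.7584 / 6.28319
L0 = 105.5399 / 6.28319
L0 = 16.7972 m

16.7972


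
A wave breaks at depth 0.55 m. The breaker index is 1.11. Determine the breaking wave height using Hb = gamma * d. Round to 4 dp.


Hb = gamma * d
Hb = 1.11 * 0.55
Hb = 0.6105 m

0.6105


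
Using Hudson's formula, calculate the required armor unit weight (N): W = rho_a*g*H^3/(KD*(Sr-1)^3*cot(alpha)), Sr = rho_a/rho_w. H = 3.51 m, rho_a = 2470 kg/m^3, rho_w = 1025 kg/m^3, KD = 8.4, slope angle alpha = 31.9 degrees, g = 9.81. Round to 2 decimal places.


Sr = rho_a / rho_w = 2470 / 1025 = 2.409756
(Sr - 1) = 1.409756
(Sr - 1)^3 = 2.801767
cot(31.9) = 1 / tan(31.9) = 1 / 0.622445 = 1.606567
Numerator = 2470 * 9.81 * 3.51^3 = 1047821.5112
Denominator = 8.4 * 2.801767 * 1.606567 = 37.810300
W = 1047821.5112 / 37.810300
W = 27712.59 N

27712.59


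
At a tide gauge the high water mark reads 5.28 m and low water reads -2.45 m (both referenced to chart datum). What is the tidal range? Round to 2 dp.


Tidal range = High water - Low water
Tidal range = 5.28 - (-2.45)
Tidal range = 7.73 m

7.73


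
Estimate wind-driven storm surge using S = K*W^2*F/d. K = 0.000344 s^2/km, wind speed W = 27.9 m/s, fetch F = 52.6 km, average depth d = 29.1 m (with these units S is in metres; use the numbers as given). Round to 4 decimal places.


S = K * W^2 * F / d
W^2 = 27.9^2 = 778.41
S = 0.000344 * 778.41 * 52.6 / 29.1
Numerator = 0.000344 * 778.41 * 52.6 = 14.084862
S = 14.084862 / 29.1 = 0.4840 m

0.4840


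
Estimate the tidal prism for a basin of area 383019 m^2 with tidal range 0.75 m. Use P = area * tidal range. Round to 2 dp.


Tidal prism = Area * Tidal range
P = 383019 * 0.75
P = 287264.25 m^3

287264.25


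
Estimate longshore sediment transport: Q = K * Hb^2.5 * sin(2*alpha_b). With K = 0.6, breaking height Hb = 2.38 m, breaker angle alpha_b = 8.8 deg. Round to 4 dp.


Q = K * Hb^2.5 * sin(2 * alpha_b)
Hb^2.5 = 2.38^2.5 = 8.738611
sin(2 * 8.8) = sin(17.6) = 0.302370
Q = 0.6 * 8.738611 * 0.302370
Q = 1.5854 m^3/s

1.5854


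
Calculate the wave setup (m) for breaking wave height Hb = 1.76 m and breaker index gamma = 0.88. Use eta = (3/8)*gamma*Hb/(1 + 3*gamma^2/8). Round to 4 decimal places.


eta = (3/8) * gamma * Hb / (1 + 3*gamma^2/8)
Numerator = (3/8) * 0.88 * 1.76 = 0.580800
Denominator = 1 + 3*0.88^2/8 = 1 + 0.290400 = 1.290400
eta = 0.580800 / 1.290400
eta = 0.4501 m

0.4501


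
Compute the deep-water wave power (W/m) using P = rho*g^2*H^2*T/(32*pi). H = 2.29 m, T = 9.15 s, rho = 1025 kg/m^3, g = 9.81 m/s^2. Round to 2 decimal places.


P = rho * g^2 * H^2 * T / (32 * pi)
P = 1025 * 9.81^2 * 2.29^2 * 9.15 / (32 * pi)
P = 1025 * 96.2361 * 5.2441 * 9.15 / 100.53096
P = 47081.91 W/m

47081.91


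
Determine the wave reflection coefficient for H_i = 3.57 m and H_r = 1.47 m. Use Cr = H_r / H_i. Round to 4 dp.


Cr = H_r / H_i
Cr = 1.47 / 3.57
Cr = 0.4118

0.4118


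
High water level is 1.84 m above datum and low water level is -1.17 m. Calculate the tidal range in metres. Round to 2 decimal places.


Tidal range = High water - Low water
Tidal range = 1.84 - (-1.17)
Tidal range = 3.01 m

3.01


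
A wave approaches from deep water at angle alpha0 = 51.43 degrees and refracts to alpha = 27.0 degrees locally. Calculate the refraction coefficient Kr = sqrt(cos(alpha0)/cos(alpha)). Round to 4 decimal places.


Kr = sqrt(cos(alpha0) / cos(alpha))
cos(51.43) = 0.623470
cos(27.0) = 0.891007
Kr = sqrt(0.623470 / 0.891007)
Kr = sqrt(0.699737)
Kr = 0.8365

0.8365


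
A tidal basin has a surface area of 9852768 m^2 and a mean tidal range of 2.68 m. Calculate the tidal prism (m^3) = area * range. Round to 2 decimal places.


Tidal prism = Area * Tidal range
P = 9852768 * 2.68
P = 26405418.24 m^3

26405418.24


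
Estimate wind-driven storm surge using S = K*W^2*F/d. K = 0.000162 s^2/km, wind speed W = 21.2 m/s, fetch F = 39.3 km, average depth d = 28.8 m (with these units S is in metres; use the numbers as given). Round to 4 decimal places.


S = K * W^2 * F / d
W^2 = 21.2^2 = 449.44
S = 0.000162 * 449.44 * 39.3 / 28.8
Numerator = 0.000162 * 449.44 * 39.3 = 2.861405
S = 2.861405 / 28.8 = 0.0994 m

0.0994


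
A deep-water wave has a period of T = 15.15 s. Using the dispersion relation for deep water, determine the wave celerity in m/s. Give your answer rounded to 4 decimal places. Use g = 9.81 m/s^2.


We use the deep-water celerity formula:
C = g * T / (2 * pi)
C = 9.81 * 15.15 / (2 * 3.14159...)
C = 148.621500 / 6.283185
C = 23.6538 m/s

23.6538


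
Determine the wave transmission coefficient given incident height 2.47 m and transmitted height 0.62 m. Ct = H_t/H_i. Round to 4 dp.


Ct = H_t / H_i
Ct = 0.62 / 2.47
Ct = 0.2510

0.2510


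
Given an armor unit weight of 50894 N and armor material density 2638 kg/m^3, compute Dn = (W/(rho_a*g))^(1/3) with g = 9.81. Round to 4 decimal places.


V = W / (rho_a * g)
V = 50894 / (2638 * 9.81)
V = 50894 / 25878.78
V = 1.966631 m^3
Dn = V^(1/3) = 1.966631^(1/3)
Dn = 1.2529 m

1.2529


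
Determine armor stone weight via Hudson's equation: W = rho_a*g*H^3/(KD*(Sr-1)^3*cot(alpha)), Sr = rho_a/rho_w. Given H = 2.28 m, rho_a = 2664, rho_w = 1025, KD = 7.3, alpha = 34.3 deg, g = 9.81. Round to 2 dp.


Sr = rho_a / rho_w = 2664 / 1025 = 2.599024
(Sr - 1) = 1.599024
(Sr - 1)^3 = 4.088512
cot(34.3) = 1 / tan(34.3) = 1 / 0.682154 = 1.465945
Numerator = 2664 * 9.81 * 2.28^3 = 309747.4708
Denominator = 7.3 * 4.088512 * 1.465945 = 43.752800
W = 309747.4708 / 43.752800
W = 7079.49 N

7079.49


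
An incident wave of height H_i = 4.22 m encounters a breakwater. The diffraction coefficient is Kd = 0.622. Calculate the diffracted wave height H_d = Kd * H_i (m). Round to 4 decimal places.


H_d = Kd * H_i
H_d = 0.622 * 4.22
H_d = 2.6248 m

2.6248


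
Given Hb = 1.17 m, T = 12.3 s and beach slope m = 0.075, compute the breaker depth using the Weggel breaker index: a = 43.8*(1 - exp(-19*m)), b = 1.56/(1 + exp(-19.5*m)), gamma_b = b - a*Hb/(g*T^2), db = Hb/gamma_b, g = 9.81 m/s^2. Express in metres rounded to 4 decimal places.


a = 43.8 * (1 - exp(-19 * m))
exp(-19 * 0.075) = exp(-1.4250) = 0.240508
a = 43.8 * (1 - 0.240508) = 33.265729
b = 1.56 / (1 + exp(-19.5 * m))
exp(-19.5 * 0.075) = exp(-1.4625) = 0.231656
b = 1.56 / (1 + 0.231656) = 1.266587
Hb / (g * T^2) = 1.17 / (9.81 * 12.3^2) = 1.17 / 1484.1549 = 0.00078833
gamma_b = b - a * Hb/(g*T^2) = 1.266587 - 33.265729 * 0.00078833 = 1.240363
db = Hb / gamma_b = 1.17 / 1.240363
db = 0.9433 m

0.9433


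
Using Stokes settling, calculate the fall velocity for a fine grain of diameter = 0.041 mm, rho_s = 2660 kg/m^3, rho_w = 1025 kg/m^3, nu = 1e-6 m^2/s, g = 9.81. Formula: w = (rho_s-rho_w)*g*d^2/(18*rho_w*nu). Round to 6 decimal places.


w = (rho_s - rho_w) * g * d^2 / (18 * rho_w * nu)
d = 0.041 mm = 0.000041 m
rho_s - rho_w = 2660 - 1025 = 1635
Numerator = 1635 * 9.81 * (0.000041)^2 = 0.000026962147
Denominator = 18 * 1025 * 1e-6 = 0.018450
w = 0.001461 m/s

0.001461


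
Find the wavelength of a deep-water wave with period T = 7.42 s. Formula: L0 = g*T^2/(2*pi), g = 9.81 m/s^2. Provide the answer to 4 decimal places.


L0 = g * T^2 / (2 * pi)
L0 = 9.81 * 7.42^2 / (2 * pi)
L0 = 9.81 * 55.0564 / 6.28319
L0 = 540.1033 / 6.28319
L0 = 85.9601 m

85.9601


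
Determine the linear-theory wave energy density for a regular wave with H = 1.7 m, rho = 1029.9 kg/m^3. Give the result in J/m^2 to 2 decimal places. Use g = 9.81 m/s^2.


E = (1/8) * rho * g * H^2
E = (1/8) * 1029.9 * 9.81 * 1.7^2
E = 0.125 * 1029.9 * 9.81 * 2.8900
E = 3649.82 J/m^2

3649.82


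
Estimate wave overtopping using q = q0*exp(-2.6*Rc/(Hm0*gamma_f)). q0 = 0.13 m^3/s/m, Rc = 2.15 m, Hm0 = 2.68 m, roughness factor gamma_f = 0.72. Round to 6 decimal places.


q = q0 * exp(-2.6 * Rc / (Hm0 * gamma_f))
Exponent = -2.6 * 2.15 / (2.68 * 0.72)
= -2.6 * 2.15 / 1.9296
= -2.896973
exp(-2.896973) = 0.055190
q = 0.13 * 0.055190
q = 0.007175 m^3/s/m

0.007175


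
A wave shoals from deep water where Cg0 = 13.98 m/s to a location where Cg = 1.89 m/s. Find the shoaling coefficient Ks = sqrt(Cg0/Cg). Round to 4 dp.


Ks = sqrt(Cg0 / Cg)
Ks = sqrt(13.98 / 1.89)
Ks = sqrt(7.3968)
Ks = 2.7197

2.7197


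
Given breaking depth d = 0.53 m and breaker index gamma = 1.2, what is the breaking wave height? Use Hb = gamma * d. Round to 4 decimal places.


Hb = gamma * d
Hb = 1.2 * 0.53
Hb = 0.6360 m

0.6360


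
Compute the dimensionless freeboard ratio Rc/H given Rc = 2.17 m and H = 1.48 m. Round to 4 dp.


Relative freeboard = Rc / H
= 2.17 / 1.48
= 1.4662

1.4662


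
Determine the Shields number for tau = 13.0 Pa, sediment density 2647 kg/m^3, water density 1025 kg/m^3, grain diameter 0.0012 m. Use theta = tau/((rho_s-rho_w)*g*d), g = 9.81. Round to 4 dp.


theta = tau / ((rho_s - rho_w) * g * d)
rho_s - rho_w = 2647 - 1025 = 1622
Denominator = 1622 * 9.81 * 0.0012 = 19.094184
theta = 13.0 / 19.094184
theta = 0.6808

0.6808


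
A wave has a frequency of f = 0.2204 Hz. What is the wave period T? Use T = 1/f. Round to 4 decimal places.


T = 1 / f
T = 1 / 0.2204
T = 4.5372 s

4.5372


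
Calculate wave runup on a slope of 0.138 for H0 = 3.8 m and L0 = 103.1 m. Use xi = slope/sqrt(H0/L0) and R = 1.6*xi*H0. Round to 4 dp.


xi = slope / sqrt(H0/L0)
H0/L0 = 3.8/103.1 = 0.036857
sqrt(0.036857) = 0.191983
xi = 0.138 / 0.191983 = 0.718814
R = 1.6 * xi * H0 = 1.6 * 0.718814 * 3.8
R = 4.3704 m

4.3704


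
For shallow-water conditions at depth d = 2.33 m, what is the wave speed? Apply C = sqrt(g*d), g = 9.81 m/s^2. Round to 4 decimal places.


Using the shallow-water approximation:
C = sqrt(g * d) = sqrt(9.81 * 2.33)
C = sqrt(22.8573)
C = 4.7809 m/s

4.7809


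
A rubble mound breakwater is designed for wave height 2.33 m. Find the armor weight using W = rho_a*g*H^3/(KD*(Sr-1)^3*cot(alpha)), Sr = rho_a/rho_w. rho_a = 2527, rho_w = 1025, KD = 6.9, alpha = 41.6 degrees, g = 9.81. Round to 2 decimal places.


Sr = rho_a / rho_w = 2527 / 1025 = 2.465366
(Sr - 1) = 1.465366
(Sr - 1)^3 = 3.146576
cot(41.6) = 1 / tan(41.6) = 1 / 0.887842 = 1.126327
Numerator = 2527 * 9.81 * 2.33^3 = 313575.4198
Denominator = 6.9 * 3.146576 * 1.126327 = 24.454108
W = 313575.4198 / 24.454108
W = 12823.02 N

12823.02


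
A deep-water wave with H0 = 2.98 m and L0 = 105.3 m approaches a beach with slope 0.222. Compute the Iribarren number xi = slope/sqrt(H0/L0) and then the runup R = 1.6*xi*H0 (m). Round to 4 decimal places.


xi = slope / sqrt(H0/L0)
H0/L0 = 2.98/105.3 = 0.028300
sqrt(0.028300) = 0.168226
xi = 0.222 / 0.168226 = 1.319651
R = 1.6 * xi * H0 = 1.6 * 1.319651 * 2.98
R = 6.2921 m

6.2921
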